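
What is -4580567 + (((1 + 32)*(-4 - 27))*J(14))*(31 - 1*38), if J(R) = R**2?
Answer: -3177011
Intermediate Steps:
-4580567 + (((1 + 32)*(-4 - 27))*J(14))*(31 - 1*38) = -4580567 + (((1 + 32)*(-4 - 27))*14**2)*(31 - 1*38) = -4580567 + ((33*(-31))*196)*(31 - 38) = -4580567 - 1023*196*(-7) = -4580567 - 200508*(-7) = -4580567 + 1403556 = -3177011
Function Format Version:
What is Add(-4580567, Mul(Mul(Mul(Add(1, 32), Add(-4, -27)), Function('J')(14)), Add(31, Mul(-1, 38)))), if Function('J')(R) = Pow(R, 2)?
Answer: -3177011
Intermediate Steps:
Add(-4580567, Mul(Mul(Mul(Add(1, 32), Add(-4, -27)), Function('J')(14)), Add(31, Mul(-1, 38)))) = Add(-4580567, Mul(Mul(Mul(Add(1, 32), Add(-4, -27)), Pow(14, 2)), Add(31, Mul(-1, 38)))) = Add(-4580567, Mul(Mul(Mul(33, -31), 196), Add(31, -38))) = Add(-4580567, Mul(Mul(-1023, 196), -7)) = Add(-4580567, Mul(-200508, -7)) = Add(-4580567, 1403556) = -3177011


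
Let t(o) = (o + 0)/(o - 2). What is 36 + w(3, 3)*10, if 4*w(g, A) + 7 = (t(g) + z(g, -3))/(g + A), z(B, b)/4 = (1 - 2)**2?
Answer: 257/12 ≈ 21.417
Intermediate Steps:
z(B, b) = 4 (z(B, b) = 4*(1 - 2)**2 = 4*(-1)**2 = 4*1 = 4)
t(o) = o/(-2 + o)
w(g, A) = -7/4 + (4 + g/(-2 + g))/(4*(A + g)) (w(g, A) = -7/4 + ((g/(-2 + g) + 4)/(g + A))/4 = -7/4 + ((4 + g/(-2 + g))/(A + g))/4 = -7/4 + (4 + g/(-2 + g))/(4*(A + g)))
36 + w(3, 3)*10 = 36 + ((3 - (-2 + 3)*(-4 + 7*3 + 7*3))/(4*(-2 + 3)*(3 + 3)))*10 = 36 + ((1/4)*(3 - 1*1*(-4 + 21 + 21))/(1*6))*10 = 36 + ((1/4)*1*(1/6)*(3 - 1*1*38))*10 = 36 + ((1/4)*1*(1/6)*(3 - 38))*10 = 36 + ((1/4)*1*(1/6)*(-35))*10 = 36 - 35/24*10 = 36 - 175/12 = 257/12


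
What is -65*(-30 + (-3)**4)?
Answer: -3315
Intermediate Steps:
-65*(-30 + (-3)**4) = -65*(-30 + 81) = -65*51 = -3315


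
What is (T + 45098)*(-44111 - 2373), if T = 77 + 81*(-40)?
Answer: -1949306540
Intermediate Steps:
T = -3163 (T = 77 - 3240 = -3163)
(T + 45098)*(-44111 - 2373) = (-3163 + 45098)*(-44111 - 2373) = 41935*(-46484) = -1949306540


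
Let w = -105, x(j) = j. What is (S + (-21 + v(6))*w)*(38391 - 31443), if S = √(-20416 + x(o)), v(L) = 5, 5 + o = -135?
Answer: 11672640 + 41688*I*√571 ≈ 1.1673e+7 + 9.9616e+5*I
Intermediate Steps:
o = -140 (o = -5 - 135 = -140)
S = 6*I*√571 (S = √(-20416 - 140) = √(-20556) = 6*I*√571 ≈ 143.37*I)
(S + (-21 + v(6))*w)*(38391 - 31443) = (6*I*√571 + (-21 + 5)*(-105))*(38391 - 31443) = (6*I*√571 - 16*(-105))*6948 = (6*I*√571 + 1680)*6948 = (1680 + 6*I*√571)*6948 = 11672640 + 41688*I*√571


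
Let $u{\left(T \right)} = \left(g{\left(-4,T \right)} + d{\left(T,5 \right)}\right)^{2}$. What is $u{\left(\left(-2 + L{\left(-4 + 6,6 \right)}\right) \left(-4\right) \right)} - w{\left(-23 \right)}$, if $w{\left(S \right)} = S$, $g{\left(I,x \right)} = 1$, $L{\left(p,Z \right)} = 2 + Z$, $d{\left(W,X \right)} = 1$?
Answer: $27$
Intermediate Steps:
$u{\left(T \right)} = 4$ ($u{\left(T \right)} = \left(1 + 1\right)^{2} = 2^{2} = 4$)
$u{\left(\left(-2 + L{\left(-4 + 6,6 \right)}\right) \left(-4\right) \right)} - w{\left(-23 \right)} = 4 - -23 = 4 + 23 = 27$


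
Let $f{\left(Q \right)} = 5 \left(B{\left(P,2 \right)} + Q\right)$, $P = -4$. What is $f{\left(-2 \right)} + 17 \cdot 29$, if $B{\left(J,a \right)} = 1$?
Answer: $488$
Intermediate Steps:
$f{\left(Q \right)} = 5 + 5 Q$ ($f{\left(Q \right)} = 5 \left(1 + Q\right) = 5 + 5 Q$)
$f{\left(-2 \right)} + 17 \cdot 29 = \left(5 + 5 \left(-2\right)\right) + 17 \cdot 29 = \left(5 - 10\right) + 493 = -5 + 493 = 488$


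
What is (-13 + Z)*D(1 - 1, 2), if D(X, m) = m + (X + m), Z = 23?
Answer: 40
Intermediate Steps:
D(X, m) = X + 2*m
(-13 + Z)*D(1 - 1, 2) = (-13 + 23)*((1 - 1) + 2*2) = 10*(0 + 4) = 10*4 = 40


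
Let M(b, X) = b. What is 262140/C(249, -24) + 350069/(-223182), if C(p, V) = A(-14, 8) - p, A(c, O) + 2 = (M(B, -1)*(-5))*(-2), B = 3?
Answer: -3446017337/2901366 ≈ -1187.7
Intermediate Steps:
A(c, O) = 28 (A(c, O) = -2 + (3*(-5))*(-2) = -2 - 15*(-2) = -2 + 30 = 28)
C(p, V) = 28 - p
262140/C(249, -24) + 350069/(-223182) = 262140/(28 - 1*249) + 350069/(-223182) = 262140/(28 - 249) + 350069*(-1/223182) = 262140/(-221) - 350069/223182 = 262140*(-1/221) - 350069/223182 = -15420/13 - 350069/223182 = -3446017337/2901366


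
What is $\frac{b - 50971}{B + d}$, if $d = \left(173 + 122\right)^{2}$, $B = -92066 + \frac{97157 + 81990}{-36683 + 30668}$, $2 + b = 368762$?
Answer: $- \frac{1911500835}{30500762} \approx -62.671$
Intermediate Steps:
$b = 368760$ ($b = -2 + 368762 = 368760$)
$B = - \frac{553956137}{6015}$ ($B = -92066 + \frac{179147}{-6015} = -92066 + 179147 \left(- \frac{1}{6015}\right) = -92066 - \frac{179147}{6015} = - \frac{553956137}{6015} \approx -92096.0$)
$d = 87025$ ($d = 295^{2} = 87025$)
$\frac{b - 50971}{B + d} = \frac{368760 - 50971}{- \frac{553956137}{6015} + 87025} = \frac{317789}{- \frac{30500762}{6015}} = 317789 \left(- \frac{6015}{30500762}\right) = - \frac{1911500835}{30500762}$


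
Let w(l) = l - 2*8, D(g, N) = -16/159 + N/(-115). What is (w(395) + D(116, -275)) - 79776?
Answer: -290346452/3657 ≈ -79395.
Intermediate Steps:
D(g, N) = -16/159 - N/115 (D(g, N) = -16*1/159 + N*(-1/115) = -16/159 - N/115)
w(l) = -16 + l (w(l) = l - 16 = -16 + l)
(w(395) + D(116, -275)) - 79776 = ((-16 + 395) + (-16/159 - 1/115*(-275))) - 79776 = (379 + (-16/159 + 55/23)) - 79776 = (379 + 8377/3657) - 79776 = 1394380/3657 - 79776 = -290346452/3657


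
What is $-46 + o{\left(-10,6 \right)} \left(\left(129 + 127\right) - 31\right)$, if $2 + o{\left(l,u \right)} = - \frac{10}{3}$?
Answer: $-1246$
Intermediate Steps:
$o{\left(l,u \right)} = - \frac{16}{3}$ ($o{\left(l,u \right)} = -2 - \frac{10}{3} = - \frac{16}{3}$)
$-46 + o{\left(-10,6 \right)} \left(\left(129 + 127\right) - 31\right) = -46 - \frac{16 \left(\left(129 + 127\right) - 31\right)}{3} = -46 - \frac{16 \left(256 - 31\right)}{3} = -46 - 1200 = -1246$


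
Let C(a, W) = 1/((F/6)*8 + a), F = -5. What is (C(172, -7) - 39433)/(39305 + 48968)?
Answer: -19558765/43783408 ≈ -0.44672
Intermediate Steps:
C(a, W) = 1/(-20/3 + a) (C(a, W) = 1/(-5/6*8 + a) = 1/(-20/3 + a))
(C(172, -7) - 39433)/(39305 + 48968) = (3/(-20 + 3*172) - 39433)/(39305 + 48968) = (3/(-20 + 516) - 39433)/88273 = (3/496 - 39433)*(1/88273) = -19558765/496*1/88273 = -19558765/43783408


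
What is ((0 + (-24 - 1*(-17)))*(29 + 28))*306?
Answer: -122094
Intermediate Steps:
((0 + (-24 - 1*(-17)))*(29 + 28))*306 = ((0 + (-24 + 17))*57)*306 = ((0 - 7)*57)*306 = -7*57*306 = -399*306 = -122094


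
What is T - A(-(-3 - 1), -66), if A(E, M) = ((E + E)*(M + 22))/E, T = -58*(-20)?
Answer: 1248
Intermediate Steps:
T = 1160
A(E, M) = 44 + 2*M (A(E, M) = ((2*E)*(22 + M))/E = (2*E*(22 + M))/E = 44 + 2*M)
T - A(-(-3 - 1), -66) = 1160 - (44 + 2*(-66)) = 1160 - (44 - 132) = 1160 - 1*(-88) = 1160 + 88 = 1248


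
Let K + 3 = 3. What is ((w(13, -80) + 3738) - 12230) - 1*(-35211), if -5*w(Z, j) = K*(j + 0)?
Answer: 26719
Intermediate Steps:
K = 0 (K = -3 + 3 = 0)
w(Z, j) = 0 (w(Z, j) = -0*(j + 0) = -0*j = -1/5*0 = 0)
((w(13, -80) + 3738) - 12230) - 1*(-35211) = ((0 + 3738) - 12230) - 1*(-35211) = (3738 - 12230) + 35211 = -8492 + 35211 = 26719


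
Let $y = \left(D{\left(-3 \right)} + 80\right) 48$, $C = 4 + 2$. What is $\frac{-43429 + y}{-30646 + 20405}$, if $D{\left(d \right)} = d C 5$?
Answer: $\frac{2311}{539} \approx 4.2876$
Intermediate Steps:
$C = 6$
$D{\left(d \right)} = 30 d$ ($D{\left(d \right)} = d 6 \cdot 5 = 6 d 5 = 30 d$)
$y = -480$ ($y = \left(30 \left(-3\right) + 80\right) 48 = \left(-90 + 80\right) 48 = \left(-10\right) 48 = -480$)
$\frac{-43429 + y}{-30646 + 20405} = \frac{-43429 - 480}{-30646 + 20405} = - \frac{43909}{-10241} = \left(-43909\right) \left(- \frac{1}{10241}\right) = \frac{2311}{539}$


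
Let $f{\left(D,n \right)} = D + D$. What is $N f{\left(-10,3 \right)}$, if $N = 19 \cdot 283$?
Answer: $-107540$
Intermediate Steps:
$N = 5377$
$f{\left(D,n \right)} = 2 D$
$N f{\left(-10,3 \right)} = 5377 \cdot 2 \left(-10\right) = 5377 \left(-20\right) = -107540$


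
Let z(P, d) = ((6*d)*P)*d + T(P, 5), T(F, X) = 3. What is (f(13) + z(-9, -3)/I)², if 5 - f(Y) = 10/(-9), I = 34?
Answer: 6135529/93636 ≈ 65.525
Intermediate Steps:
f(Y) = 55/9 (f(Y) = 5 - 10/(-9) = 5 - 10*(-1)/9 = 5 - 1*(-10/9) = 5 + 10/9 = 55/9)
z(P, d) = 3 + 6*P*d² (z(P, d) = ((6*d)*P)*d + 3 = (6*P*d)*d + 3 = 6*P*d² + 3 = 3 + 6*P*d²)
(f(13) + z(-9, -3)/I)² = (55/9 + (3 + 6*(-9)*(-3)²)/34)² = (55/9 + (3 + 6*(-9)*9)*(1/34))² = (55/9 + (3 - 486)*(1/34))² = (55/9 - 483*1/34)² = (55/9 - 483/34)² = (-2477/306)² = 6135529/93636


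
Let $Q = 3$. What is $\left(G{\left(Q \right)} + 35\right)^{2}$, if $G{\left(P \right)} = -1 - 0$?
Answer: $1156$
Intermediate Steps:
$G{\left(P \right)} = -1$ ($G{\left(P \right)} = -1 + 0 = -1$)
$\left(G{\left(Q \right)} + 35\right)^{2} = \left(-1 + 35\right)^{2} = 34^{2} = 1156$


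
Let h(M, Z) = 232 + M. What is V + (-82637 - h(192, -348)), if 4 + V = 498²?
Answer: 164939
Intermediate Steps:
V = 248000 (V = -4 + 498² = -4 + 248004 = 248000)
V + (-82637 - h(192, -348)) = 248000 + (-82637 - (232 + 192)) = 248000 + (-82637 - 1*424) = 248000 + (-82637 - 424) = 248000 - 83061 = 164939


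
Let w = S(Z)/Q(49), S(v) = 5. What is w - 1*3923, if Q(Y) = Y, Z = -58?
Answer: -192222/49 ≈ -3922.9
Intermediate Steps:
w = 5/49 ≈ 0.10204
w - 1*3923 = 5/49 - 1*3923 = 5/49 - 3923 = -192222/49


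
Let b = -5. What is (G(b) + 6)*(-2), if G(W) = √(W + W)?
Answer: -12 - 2*I*√10 ≈ -12.0 - 6.3246*I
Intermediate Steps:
G(W) = √2*√W (G(W) = √(2*W) = √2*√W)
(G(b) + 6)*(-2) = (√2*√(-5) + 6)*(-2) = (√2*(I*√5) + 6)*(-2) = (I*√10 + 6)*(-2) = (6 + I*√10)*(-2) = -12 - 2*I*√10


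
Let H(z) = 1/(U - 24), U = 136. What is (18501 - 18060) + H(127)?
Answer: 49393/112 ≈ 441.01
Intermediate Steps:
H(z) = 1/112 (H(z) = 1/(136 - 24) = 1/112)
(18501 - 18060) + H(127) = (18501 - 18060) + 1/112 = 441 + 1/112 = 49393/112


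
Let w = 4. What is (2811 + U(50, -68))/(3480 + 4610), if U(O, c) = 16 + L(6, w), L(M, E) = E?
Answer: 2831/8090 ≈ 0.34994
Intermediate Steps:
U(O, c) = 20 (U(O, c) = 16 + 4 = 20)
(2811 + U(50, -68))/(3480 + 4610) = (2811 + 20)/(3480 + 4610) = 2831/8090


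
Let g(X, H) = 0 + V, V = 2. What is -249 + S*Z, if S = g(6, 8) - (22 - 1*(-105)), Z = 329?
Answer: -41374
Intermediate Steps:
g(X, H) = 2 (g(X, H) = 0 + 2 = 2)
S = -125 (S = 2 - (22 - 1*(-105)) = 2 - (22 + 105) = 2 - 1*127 = 2 - 127 = -125)
-249 + S*Z = -249 - 125*329 = -249 - 41125 = -41374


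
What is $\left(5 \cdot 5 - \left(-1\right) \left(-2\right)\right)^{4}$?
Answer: $279841$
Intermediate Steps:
$\left(5 \cdot 5 - \left(-1\right) \left(-2\right)\right)^{4} = \left(25 - 2\right)^{4} = 23^{4} = 279841$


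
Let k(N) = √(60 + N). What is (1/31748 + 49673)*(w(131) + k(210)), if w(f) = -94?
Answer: -74119865035/15874 + 4731055215*√30/31748 ≈ -3.8531e+6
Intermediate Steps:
(1/31748 + 49673)*(w(131) + k(210)) = (1/31748 + 49673)*(-94 + √(60 + 210)) = (1/31748 + 49673)*(-94 + √270) = 1577018405*(-94 + 3*√30)/31748 = -74119865035/15874 + 4731055215*√30/31748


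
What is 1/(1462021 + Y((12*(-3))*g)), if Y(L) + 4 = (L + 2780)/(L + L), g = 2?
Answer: 36/52631935 ≈ 6.8400e-7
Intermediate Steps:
Y(L) = -4 + (2780 + L)/(2*L) (Y(L) = -4 + (L + 2780)/(L + L) = -4 + (2780 + L)/((2*L)) = -4 + (2780 + L)*(1/(2*L)) = -4 + (2780 + L)/(2*L))
1/(1462021 + Y((12*(-3))*g)) = 1/(1462021 + (-7/2 + 1390/(((12*(-3))*2)))) = 1/(1462021 + (-7/2 + 1390/((-36*2)))) = 1/(1462021 + (-7/2 + 1390/(-72))) = 1/(1462021 + (-7/2 + 1390*(-1/72))) = 1/(1462021 + (-7/2 - 695/36)) = 1/(1462021 - 821/36) = 1/(52631935/36) = 36/52631935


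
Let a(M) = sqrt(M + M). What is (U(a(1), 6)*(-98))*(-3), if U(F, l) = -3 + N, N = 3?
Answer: 0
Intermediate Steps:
a(M) = sqrt(2)*sqrt(M) (a(M) = sqrt(2*M) = sqrt(2)*sqrt(M))
U(F, l) = 0 (U(F, l) = -3 + 3 = 0)
(U(a(1), 6)*(-98))*(-3) = (0*(-98))*(-3) = 0*(-3) = 0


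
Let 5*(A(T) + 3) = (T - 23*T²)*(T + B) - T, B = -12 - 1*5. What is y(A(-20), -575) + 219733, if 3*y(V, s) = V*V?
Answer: 1551951880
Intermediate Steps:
B = -17 (B = -12 - 5 = -17)
A(T) = -3 - T/5 + (-17 + T)*(T - 23*T²)/5 (A(T) = -3 + ((T - 23*T²)*(T - 17) - T)/5 = -3 + ((T - 23*T²)*(-17 + T) - T)/5 = -3 + ((-17 + T)*(T - 23*T²) - T)/5 = -3 + (-T + (-17 + T)*(T - 23*T²))/5 = -3 + (-T/5 + (-17 + T)*(T - 23*T²)/5) = -3 - T/5 + (-17 + T)*(T - 23*T²)/5)
y(V, s) = V²/3 (y(V, s) = (V*V)/3 = V²/3)
y(A(-20), -575) + 219733 = (-3 - 23/5*(-20)³ - 18/5*(-20) + (392/5)*(-20)²)²/3 + 219733 = (-3 - 23/5*(-8000) + 72 + (392/5)*400)²/3 + 219733 = (-3 + 36800 + 72 + 31360)²/3 + 219733 = (⅓)*68229² + 219733 = (⅓)*4655196441 + 219733 = 1551732147 + 219733 = 1551951880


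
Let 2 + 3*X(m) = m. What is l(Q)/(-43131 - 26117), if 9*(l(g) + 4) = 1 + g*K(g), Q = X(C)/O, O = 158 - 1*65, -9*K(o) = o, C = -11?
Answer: 6130021/109154254752 ≈ 5.6159e-5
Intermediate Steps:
X(m) = -2/3 + m/3
K(o) = -o/9
O = 93 (O = 158 - 65 = 93)
Q = -13/279 (Q = (-2/3 + (1/3)*(-11))/93 = (-2/3 - 11/3)*(1/93) = -13/3*1/93 = -13/279 ≈ -0.046595)
l(g) = -35/9 - g**2/81 (l(g) = -4 + (1 + g*(-g/9))/9 = -4 + (1 - g**2/9)/9 = -4 + (1/9 - g**2/81) = -35/9 - g**2/81)
l(Q)/(-43131 - 26117) = (-35/9 - (-13/279)**2/81)/(-43131 - 26117) = (-35/9 - 1/81*169/77841)/(-69248) = (-35/9 - 169/6305121)*(-1/69248) = -24520084/6305121*(-1/69248) = 6130021/109154254752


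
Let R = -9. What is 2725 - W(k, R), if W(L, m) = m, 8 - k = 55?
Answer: 2734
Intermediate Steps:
k = -47 (k = 8 - 1*55 = 8 - 55 = -47)
2725 - W(k, R) = 2725 - 1*(-9) = 2725 + 9 = 2734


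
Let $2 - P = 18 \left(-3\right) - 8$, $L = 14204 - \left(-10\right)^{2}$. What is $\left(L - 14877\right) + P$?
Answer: $-709$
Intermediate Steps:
$L = 14104$ ($L = 14204 - 100 = 14104$)
$P = 64$ ($P = 2 - \left(18 \left(-3\right) - 8\right) = 2 - \left(-54 - 8\right) = 2 - -62 = 2 + 62 = 64$)
$\left(L - 14877\right) + P = \left(14104 - 14877\right) + 64 = -773 + 64 = -709$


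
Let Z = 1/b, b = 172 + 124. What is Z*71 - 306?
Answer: -90505/296 ≈ -305.76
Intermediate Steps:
b = 296
Z = 1/296 ≈ 0.0033784
Z*71 - 306 = (1/296)*71 - 306 = 71/296 - 306 = -90505/296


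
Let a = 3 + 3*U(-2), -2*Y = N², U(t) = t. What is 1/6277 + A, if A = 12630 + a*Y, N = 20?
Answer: 83044711/6277 ≈ 13230.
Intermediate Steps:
Y = -200 (Y = -½*20² = -½*400 = -200)
a = -3 (a = 3 + 3*(-2) = 3 - 6 = -3)
A = 13230 (A = 12630 - 3*(-200) = 12630 + 600 = 13230)
1/6277 + A = 1/6277 + 13230 = 83044711/6277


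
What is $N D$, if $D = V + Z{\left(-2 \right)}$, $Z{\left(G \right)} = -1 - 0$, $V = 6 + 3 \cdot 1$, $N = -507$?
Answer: $-4056$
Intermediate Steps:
$V = 9$ ($V = 6 + 3 = 9$)
$Z{\left(G \right)} = -1$ ($Z{\left(G \right)} = -1 + 0 = -1$)
$D = 8$ ($D = 9 - 1 = 8$)
$N D = \left(-507\right) 8 = -4056$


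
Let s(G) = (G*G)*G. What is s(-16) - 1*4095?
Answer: -8191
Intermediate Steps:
s(G) = G³ (s(G) = G²*G = G³)
s(-16) - 1*4095 = (-16)³ - 1*4095 = -4096 - 4095 = -8191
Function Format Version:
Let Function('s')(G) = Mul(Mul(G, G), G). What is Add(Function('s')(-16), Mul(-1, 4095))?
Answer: -8191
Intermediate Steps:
Function('s')(G) = Pow(G, 3) (Function('s')(G) = Mul(Pow(G, 2), G) = Pow(G, 3))
Add(Function('s')(-16), Mul(-1, 4095)) = Add(Pow(-16, 3), Mul(-1, 4095)) = Add(-4096, -4095) = -8191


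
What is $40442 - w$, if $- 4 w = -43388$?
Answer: $29595$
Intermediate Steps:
$w = 10847$ ($w = \left(- \frac{1}{4}\right) \left(-43388\right) = 10847$)
$40442 - w = 40442 - 10847 = 29595$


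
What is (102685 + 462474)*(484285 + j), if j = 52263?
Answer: 303234931132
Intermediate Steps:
(102685 + 462474)*(484285 + j) = (102685 + 462474)*(484285 + 52263) = 565159*536548 = 303234931132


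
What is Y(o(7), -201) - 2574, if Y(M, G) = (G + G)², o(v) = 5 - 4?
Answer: 159030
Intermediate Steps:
o(v) = 1
Y(M, G) = 4*G² (Y(M, G) = (2*G)² = 4*G²)
Y(o(7), -201) - 2574 = 4*(-201)² - 2574 = 4*40401 - 2574 = 161604 - 2574 = 159030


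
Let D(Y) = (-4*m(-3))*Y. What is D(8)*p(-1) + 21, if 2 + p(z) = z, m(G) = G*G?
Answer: 885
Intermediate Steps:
m(G) = G²
p(z) = -2 + z
D(Y) = -36*Y (D(Y) = (-4*(-3)²)*Y = (-4*9)*Y = -36*Y)
D(8)*p(-1) + 21 = (-36*8)*(-2 - 1) + 21 = -288*(-3) + 21 = 864 + 21 = 885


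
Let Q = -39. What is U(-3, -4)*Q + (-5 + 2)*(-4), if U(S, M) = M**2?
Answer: -612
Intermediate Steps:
U(-3, -4)*Q + (-5 + 2)*(-4) = (-4)**2*(-39) + (-5 + 2)*(-4) = 16*(-39) - 3*(-4) = -624 + 12 = -612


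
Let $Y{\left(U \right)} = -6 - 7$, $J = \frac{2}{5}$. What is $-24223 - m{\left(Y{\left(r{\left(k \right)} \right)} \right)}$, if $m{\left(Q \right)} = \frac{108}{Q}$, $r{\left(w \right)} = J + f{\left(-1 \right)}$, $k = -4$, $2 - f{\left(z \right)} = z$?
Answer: $- \frac{314791}{13} \approx -24215.0$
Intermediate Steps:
$f{\left(z \right)} = 2 - z$
$J = \frac{2}{5}$ ($J = 2 \cdot \frac{1}{5} = \frac{2}{5} \approx 0.4$)
$r{\left(w \right)} = \frac{17}{5}$ ($r{\left(w \right)} = \frac{2}{5} + \left(2 - -1\right) = \frac{2}{5} + \left(2 + 1\right) = \frac{2}{5} + 3 = \frac{17}{5}$)
$Y{\left(U \right)} = -13$ ($Y{\left(U \right)} = -6 - 7 = -13$)
$-24223 - m{\left(Y{\left(r{\left(k \right)} \right)} \right)} = -24223 - \frac{108}{-13} = -24223 - 108 \left(- \frac{1}{13}\right) = -24223 - - \frac{108}{13} = -24223 + \frac{108}{13} = - \frac{314791}{13}$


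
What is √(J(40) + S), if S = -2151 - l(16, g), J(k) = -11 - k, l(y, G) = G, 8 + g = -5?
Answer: I*√2189 ≈ 46.787*I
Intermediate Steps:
g = -13 (g = -8 - 5 = -13)
S = -2138 (S = -2151 - 1*(-13) = -2151 + 13 = -2138)
√(J(40) + S) = √((-11 - 1*40) - 2138) = √((-11 - 40) - 2138) = √(-51 - 2138) = √(-2189) = I*√2189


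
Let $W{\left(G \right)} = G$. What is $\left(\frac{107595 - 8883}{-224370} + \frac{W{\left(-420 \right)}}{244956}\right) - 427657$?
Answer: $- \frac{36272199987244}{84816015} \approx -4.2766 \cdot 10^{5}$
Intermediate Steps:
$\left(\frac{107595 - 8883}{-224370} + \frac{W{\left(-420 \right)}}{244956}\right) - 427657 = \left(\frac{107595 - 8883}{-224370} - \frac{420}{244956}\right) - 427657 = \left(\left(107595 - 8883\right) \left(- \frac{1}{224370}\right) - \frac{35}{20413}\right) - 427657 = \left(98712 \left(- \frac{1}{224370}\right) - \frac{35}{20413}\right) - 427657 = \left(- \frac{1828}{4155} - \frac{35}{20413}\right) - 427657 = - \frac{37460389}{84816015} - 427657 = - \frac{36272199987244}{84816015}$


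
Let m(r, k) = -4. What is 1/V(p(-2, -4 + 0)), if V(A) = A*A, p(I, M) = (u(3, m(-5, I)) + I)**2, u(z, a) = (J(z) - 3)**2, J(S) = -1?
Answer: 1/38416 ≈ 2.6031e-5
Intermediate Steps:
u(z, a) = 16 (u(z, a) = (-1 - 3)**2 = (-4)**2 = 16)
p(I, M) = (16 + I)**2
V(A) = A**2
1/V(p(-2, -4 + 0)) = 1/(((16 - 2)**2)**2) = 1/((14**2)**2) = 1/(196**2) = 1/38416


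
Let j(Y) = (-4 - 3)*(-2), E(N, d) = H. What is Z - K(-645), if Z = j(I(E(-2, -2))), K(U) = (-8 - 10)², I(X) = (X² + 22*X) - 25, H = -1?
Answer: -310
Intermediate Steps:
E(N, d) = -1
I(X) = -25 + X² + 22*X
K(U) = 324 (K(U) = (-18)² = 324)
j(Y) = 14 (j(Y) = -7*(-2) = 14)
Z = 14
Z - K(-645) = 14 - 1*324 = 14 - 324 = -310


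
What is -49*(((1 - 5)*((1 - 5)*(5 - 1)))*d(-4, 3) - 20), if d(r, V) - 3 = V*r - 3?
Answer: 38612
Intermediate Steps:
d(r, V) = V*r (d(r, V) = 3 + (V*r - 3) = 3 + (-3 + V*r) = V*r)
-49*(((1 - 5)*((1 - 5)*(5 - 1)))*d(-4, 3) - 20) = -49*(((1 - 5)*((1 - 5)*(5 - 1)))*(3*(-4)) - 20) = -49*(-(-16)*4*(-12) - 20) = -49*(-4*(-16)*(-12) - 20) = -49*(64*(-12) - 20) = -49*(-768 - 20) = -49*(-788) = 38612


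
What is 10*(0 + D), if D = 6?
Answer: 60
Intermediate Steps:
10*(0 + D) = 10*(0 + 6) = 10*6 = 60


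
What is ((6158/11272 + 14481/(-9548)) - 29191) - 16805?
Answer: -154700828407/3363283 ≈ -45997.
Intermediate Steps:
((6158/11272 + 14481/(-9548)) - 29191) - 16805 = ((6158*(1/11272) + 14481*(-1/9548)) - 29191) - 16805 = ((3079/5636 - 14481/9548) - 29191) - 16805 = (-3263539/3363283 - 29191) - 16805 = -98180857592/3363283 - 16805 = -154700828407/3363283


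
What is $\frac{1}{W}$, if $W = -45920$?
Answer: $- \frac{1}{45920} \approx -2.1777 \cdot 10^{-5}$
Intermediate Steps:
$\frac{1}{W} = \frac{1}{-45920} = - \frac{1}{45920}$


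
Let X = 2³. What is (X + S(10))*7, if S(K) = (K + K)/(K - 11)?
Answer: -84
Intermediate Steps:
X = 8
S(K) = 2*K/(-11 + K) (S(K) = (2*K)/(-11 + K) = 2*K/(-11 + K))
(X + S(10))*7 = (8 + 2*10/(-11 + 10))*7 = (8 + 2*10/(-1))*7 = (8 + 2*10*(-1))*7 = (8 - 20)*7 = -12*7 = -84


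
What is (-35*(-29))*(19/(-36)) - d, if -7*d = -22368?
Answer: -940243/252 ≈ -3731.1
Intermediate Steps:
d = 22368/7 (d = -⅐*(-22368) = 22368/7 ≈ 3195.4)
(-35*(-29))*(19/(-36)) - d = (-35*(-29))*(19/(-36)) - 1*22368/7 = 1015*(19*(-1/36)) - 22368/7 = 1015*(-19/36) - 22368/7 = -19285/36 - 22368/7 = -940243/252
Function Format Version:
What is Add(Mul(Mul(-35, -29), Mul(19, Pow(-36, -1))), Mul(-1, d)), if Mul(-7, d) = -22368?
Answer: Rational(-940243, 252) ≈ -3731.1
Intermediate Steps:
d = Rational(22368, 7) (d = Mul(Rational(-1, 7), -22368) = Rational(22368, 7) ≈ 3195.4)
Add(Mul(Mul(-35, -29), Mul(19, Pow(-36, -1))), Mul(-1, d)) = Add(Mul(Mul(-35, -29), Mul(19, Pow(-36, -1))), Mul(-1, Rational(22368, 7))) = Add(Mul(1015, Mul(19, Rational(-1, 36))), Rational(-22368, 7)) = Add(Mul(1015, Rational(-19, 36)), Rational(-22368, 7)) = Add(Rational(-19285, 36), Rational(-22368, 7)) = Rational(-940243, 252)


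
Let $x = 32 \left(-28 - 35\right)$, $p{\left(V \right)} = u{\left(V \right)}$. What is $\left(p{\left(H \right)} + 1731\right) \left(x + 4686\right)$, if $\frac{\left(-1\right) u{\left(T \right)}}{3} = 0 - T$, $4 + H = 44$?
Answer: $4942170$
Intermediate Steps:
$H = 40$ ($H = -4 + 44 = 40$)
$u{\left(T \right)} = 3 T$ ($u{\left(T \right)} = - 3 \left(0 - T\right) = - 3 \left(- T\right) = 3 T$)
$p{\left(V \right)} = 3 V$
$x = -2016$ ($x = 32 \left(-63\right) = -2016$)
$\left(p{\left(H \right)} + 1731\right) \left(x + 4686\right) = \left(3 \cdot 40 + 1731\right) \left(-2016 + 4686\right) = \left(120 + 1731\right) 2670 = 1851 \cdot 2670 = 4942170$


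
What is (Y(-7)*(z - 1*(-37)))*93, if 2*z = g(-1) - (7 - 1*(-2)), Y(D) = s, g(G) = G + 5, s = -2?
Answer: -6417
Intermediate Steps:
g(G) = 5 + G
Y(D) = -2
z = -5/2 (z = ((5 - 1) - (7 - 1*(-2)))/2 = (4 - (7 + 2))/2 = (4 - 1*9)/2 = (4 - 9)/2 = (1/2)*(-5) = -5/2 ≈ -2.5000)
(Y(-7)*(z - 1*(-37)))*93 = -2*(-5/2 - 1*(-37))*93 = -2*(-5/2 + 37)*93 = -2*69/2*93 = -69*93 = -6417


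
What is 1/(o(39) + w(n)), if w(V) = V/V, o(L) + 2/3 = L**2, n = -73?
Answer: 3/4564 ≈ 0.00065732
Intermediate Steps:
o(L) = -2/3 + L**2
w(V) = 1
1/(o(39) + w(n)) = 1/((-2/3 + 39**2) + 1) = 1/((-2/3 + 1521) + 1) = 1/(4561/3 + 1) = 1/(4564/3) = 3/4564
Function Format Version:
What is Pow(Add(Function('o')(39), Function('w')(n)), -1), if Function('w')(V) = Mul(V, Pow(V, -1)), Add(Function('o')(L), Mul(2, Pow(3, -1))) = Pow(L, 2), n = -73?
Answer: Rational(3, 4564) ≈ 0.00065732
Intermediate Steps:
Function('o')(L) = Add(Rational(-2, 3), Pow(L, 2))
Function('w')(V) = 1
Pow(Add(Function('o')(39), Function('w')(n)), -1) = Pow(Add(Add(Rational(-2, 3), Pow(39, 2)), 1), -1) = Pow(Add(Add(Rational(-2, 3), 1521), 1), -1) = Pow(Add(Rational(4561, 3), 1), -1) = Pow(Rational(4564, 3), -1) = Rational(3, 4564)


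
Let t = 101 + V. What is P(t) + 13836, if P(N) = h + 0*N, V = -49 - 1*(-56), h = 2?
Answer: 13838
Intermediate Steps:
V = 7 (V = -49 + 56 = 7)
t = 108 (t = 101 + 7 = 108)
P(N) = 2 (P(N) = 2 + 0*N = 2 + 0 = 2)
P(t) + 13836 = 2 + 13836 = 13838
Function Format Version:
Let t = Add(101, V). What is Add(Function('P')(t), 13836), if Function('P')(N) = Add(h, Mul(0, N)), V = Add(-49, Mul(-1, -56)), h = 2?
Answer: 13838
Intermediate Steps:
V = 7 (V = Add(-49, 56) = 7)
t = 108 (t = Add(101, 7) = 108)
Function('P')(N) = 2 (Function('P')(N) = Add(2, Mul(0, N)) = Add(2, 0) = 2)
Add(Function('P')(t), 13836) = Add(2, 13836) = 13838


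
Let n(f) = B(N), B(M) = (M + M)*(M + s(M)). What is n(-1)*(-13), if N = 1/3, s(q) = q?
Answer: -52/9 ≈ -5.7778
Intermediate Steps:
N = ⅓ ≈ 0.33333
B(M) = 4*M² (B(M) = (M + M)*(M + M) = (2*M)*(2*M) = 4*M²)
n(f) = 4/9 (n(f) = 4*(⅓)² = 4*(⅑) = 4/9)
n(-1)*(-13) = (4/9)*(-13) = -52/9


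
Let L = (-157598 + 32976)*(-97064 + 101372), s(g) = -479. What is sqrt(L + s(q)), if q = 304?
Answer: I*sqrt(536872055) ≈ 23171.0*I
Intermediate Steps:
L = -536871576 (L = -124622*4308 = -536871576)
sqrt(L + s(q)) = sqrt(-536871576 - 479) = sqrt(-536872055) = I*sqrt(536872055)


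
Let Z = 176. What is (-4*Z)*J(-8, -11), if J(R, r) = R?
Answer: 5632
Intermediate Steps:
(-4*Z)*J(-8, -11) = -4*176*(-8) = -704*(-8) = 5632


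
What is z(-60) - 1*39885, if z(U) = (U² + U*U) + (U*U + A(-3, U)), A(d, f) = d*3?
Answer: -29094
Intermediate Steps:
A(d, f) = 3*d
z(U) = -9 + 3*U² (z(U) = (U² + U*U) + (U*U + 3*(-3)) = (U² + U²) + (U² - 9) = 2*U² + (-9 + U²) = -9 + 3*U²)
z(-60) - 1*39885 = (-9 + 3*(-60)²) - 1*39885 = (-9 + 3*3600) - 39885 = (-9 + 10800) - 39885 = 10791 - 39885 = -29094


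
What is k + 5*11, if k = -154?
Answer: -99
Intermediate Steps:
k + 5*11 = -154 + 5*11 = -154 + 55 = -99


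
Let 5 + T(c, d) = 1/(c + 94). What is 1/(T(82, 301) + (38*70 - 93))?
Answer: 176/450913 ≈ 0.00039032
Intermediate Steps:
T(c, d) = -5 + 1/(94 + c) (T(c, d) = -5 + 1/(c + 94) = -5 + 1/(94 + c))
1/(T(82, 301) + (38*70 - 93)) = 1/((-469 - 5*82)/(94 + 82) + (38*70 - 93)) = 1/((-469 - 410)/176 + (2660 - 93)) = 1/((1/176)*(-879) + 2567) = 1/(-879/176 + 2567) = 1/(450913/176) = 176/450913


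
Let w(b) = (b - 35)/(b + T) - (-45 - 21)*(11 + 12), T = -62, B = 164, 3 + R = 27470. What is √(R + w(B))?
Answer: √33508122/34 ≈ 170.25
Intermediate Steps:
R = 27467 (R = -3 + 27470 = 27467)
w(b) = 1518 + (-35 + b)/(-62 + b) (w(b) = (b - 35)/(b - 62) - (-45 - 21)*(11 + 12) = (-35 + b)/(-62 + b) - (-66)*23 = (-35 + b)/(-62 + b) - 1*(-1518) = (-35 + b)/(-62 + b) + 1518 = 1518 + (-35 + b)/(-62 + b))
√(R + w(B)) = √(27467 + (-94151 + 1519*164)/(-62 + 164)) = √(27467 + (-94151 + 249116)/102) = √(27467 + (1/102)*154965) = √(27467 + 51655/34) = √(985533/34) = √33508122/34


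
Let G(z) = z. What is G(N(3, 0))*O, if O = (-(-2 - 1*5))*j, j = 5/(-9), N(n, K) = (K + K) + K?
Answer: 0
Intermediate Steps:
N(n, K) = 3*K (N(n, K) = 2*K + K = 3*K)
j = -5/9 (j = 5*(-⅑) = -5/9 ≈ -0.55556)
O = -35/9 (O = -(-2 - 1*5)*(-5/9) = -(-2 - 5)*(-5/9) = -1*(-7)*(-5/9) = 7*(-5/9) = -35/9 ≈ -3.8889)
G(N(3, 0))*O = (3*0)*(-35/9) = 0*(-35/9) = 0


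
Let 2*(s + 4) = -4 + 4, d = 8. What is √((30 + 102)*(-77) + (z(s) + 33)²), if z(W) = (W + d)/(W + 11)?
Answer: I*√442811/7 ≈ 95.063*I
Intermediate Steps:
s = -4 (s = -4 + (-4 + 4)/2 = -4 + (½)*0 = -4 + 0 = -4)
z(W) = (8 + W)/(11 + W) (z(W) = (W + 8)/(W + 11) = (8 + W)/(11 + W))
√((30 + 102)*(-77) + (z(s) + 33)²) = √((30 + 102)*(-77) + ((8 - 4)/(11 - 4) + 33)²) = √(132*(-77) + (4/7 + 33)²) = √(-10164 + ((⅐)*4 + 33)²) = √(-10164 + (4/7 + 33)²) = √(-10164 + (235/7)²) = √(-10164 + 55225/49) = √(-442811/49) = I*√442811/7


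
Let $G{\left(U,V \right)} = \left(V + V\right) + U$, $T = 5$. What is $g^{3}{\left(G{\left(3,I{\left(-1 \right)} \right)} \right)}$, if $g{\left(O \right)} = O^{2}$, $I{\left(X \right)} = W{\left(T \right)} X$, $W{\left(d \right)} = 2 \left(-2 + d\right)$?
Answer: $531441$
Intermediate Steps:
$W{\left(d \right)} = -4 + 2 d$
$I{\left(X \right)} = 6 X$ ($I{\left(X \right)} = \left(-4 + 2 \cdot 5\right) X = \left(-4 + 10\right) X = 6 X$)
$G{\left(U,V \right)} = U + 2 V$ ($G{\left(U,V \right)} = 2 V + U = U + 2 V$)
$g^{3}{\left(G{\left(3,I{\left(-1 \right)} \right)} \right)} = \left(\left(3 + 2 \cdot 6 \left(-1\right)\right)^{2}\right)^{3} = \left(\left(3 + 2 \left(-6\right)\right)^{2}\right)^{3} = \left(\left(3 - 12\right)^{2}\right)^{3} = \left(\left(-9\right)^{2}\right)^{3} = 81^{3} = 531441$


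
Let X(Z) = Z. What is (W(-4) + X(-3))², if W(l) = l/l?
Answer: 4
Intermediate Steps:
W(l) = 1
(W(-4) + X(-3))² = (1 - 3)² = (-2)² = 4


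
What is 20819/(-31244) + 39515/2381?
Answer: 1185036621/74391964 ≈ 15.930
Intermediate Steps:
20819/(-31244) + 39515/2381 = 20819*(-1/31244) + 39515*(1/2381) = -20819/31244 + 39515/2381 = 1185036621/74391964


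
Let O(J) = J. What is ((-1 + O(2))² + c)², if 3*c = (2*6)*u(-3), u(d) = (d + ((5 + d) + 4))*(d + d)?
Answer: 5041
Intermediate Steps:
u(d) = 2*d*(9 + 2*d) (u(d) = (d + (9 + d))*(2*d) = (9 + 2*d)*(2*d) = 2*d*(9 + 2*d))
c = -72 (c = ((2*6)*(2*(-3)*(9 + 2*(-3))))/3 = (12*(2*(-3)*(9 - 6)))/3 = (12*(2*(-3)*3))/3 = (12*(-18))/3 = (⅓)*(-216) = -72)
((-1 + O(2))² + c)² = ((-1 + 2)² - 72)² = (1² - 72)² = (1 - 72)² = (-71)² = 5041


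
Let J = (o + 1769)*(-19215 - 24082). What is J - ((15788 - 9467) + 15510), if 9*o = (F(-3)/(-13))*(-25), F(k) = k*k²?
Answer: -992737637/13 ≈ -7.6364e+7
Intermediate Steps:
F(k) = k³
o = -75/13 (o = (((-3)³/(-13))*(-25))/9 = (-1/13*(-27)*(-25))/9 = ((27/13)*(-25))/9 = (⅑)*(-675/13) = -75/13 ≈ -5.7692)
J = -992453834/13 (J = (-75/13 + 1769)*(-19215 - 24082) = (22922/13)*(-43297) = -992453834/13 ≈ -7.6343e+7)
J - ((15788 - 9467) + 15510) = -992453834/13 - ((15788 - 9467) + 15510) = -992453834/13 - (6321 + 15510) = -992453834/13 - 1*21831 = -992453834/13 - 21831 = -992737637/13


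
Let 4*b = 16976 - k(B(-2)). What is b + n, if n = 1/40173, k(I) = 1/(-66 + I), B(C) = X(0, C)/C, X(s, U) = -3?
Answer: 14662515709/3454878 ≈ 4244.0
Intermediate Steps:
B(C) = -3/C
n = 1/40173 ≈ 2.4892e-5
b = 1094953/258 (b = (16976 - 1/(-66 - 3/(-2)))/4 = (16976 - 1/(-66 - 3*(-½)))/4 = (16976 - 1/(-66 + 3/2))/4 = (16976 - 1/(-129/2))/4 = (16976 - 1*(-2/129))/4 = (16976 + 2/129)/4 = (¼)*(2189906/129) = 1094953/258 ≈ 4244.0)
b + n = 1094953/258 + 1/40173 = 14662515709/3454878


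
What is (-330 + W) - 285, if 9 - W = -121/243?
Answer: -147137/243 ≈ -605.50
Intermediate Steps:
W = 2308/243 (W = 9 - (-121)/243 = 9 - 1*(-121/243) = 9 + 121/243 = 2308/243 ≈ 9.4979)
(-330 + W) - 285 = (-330 + 2308/243) - 285 = -77882/243 - 285 = -147137/243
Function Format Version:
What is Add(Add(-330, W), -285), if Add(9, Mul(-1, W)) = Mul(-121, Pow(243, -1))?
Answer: Rational(-147137, 243) ≈ -605.50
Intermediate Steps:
W = Rational(2308, 243) (W = Add(9, Mul(-1, Mul(-121, Pow(243, -1)))) = Add(9, Mul(-1, Mul(-121, Rational(1, 243)))) = Add(9, Mul(-1, Rational(-121, 243))) = Add(9, Rational(121, 243)) = Rational(2308, 243) ≈ 9.4979)
Add(Add(-330, W), -285) = Add(Add(-330, Rational(2308, 243)), -285) = Add(Rational(-77882, 243), -285) = Rational(-147137, 243)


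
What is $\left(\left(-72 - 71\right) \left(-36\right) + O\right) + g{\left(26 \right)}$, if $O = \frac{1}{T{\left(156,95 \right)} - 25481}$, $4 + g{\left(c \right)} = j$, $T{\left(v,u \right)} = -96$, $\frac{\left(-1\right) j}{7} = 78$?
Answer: $\frac{117603045}{25577} \approx 4598.0$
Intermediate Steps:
$j = -546$ ($j = \left(-7\right) 78 = -546$)
$g{\left(c \right)} = -550$ ($g{\left(c \right)} = -4 - 546 = -550$)
$O = - \frac{1}{25577}$ ($O = \frac{1}{-96 - 25481} = \frac{1}{-25577} = - \frac{1}{25577} \approx -3.9098 \cdot 10^{-5}$)
$\left(\left(-72 - 71\right) \left(-36\right) + O\right) + g{\left(26 \right)} = \left(\left(-72 - 71\right) \left(-36\right) - \frac{1}{25577}\right) - 550 = \left(\left(-143\right) \left(-36\right) - \frac{1}{25577}\right) - 550 = \left(5148 - \frac{1}{25577}\right) - 550 = \frac{131670395}{25577} - 550 = \frac{117603045}{25577}$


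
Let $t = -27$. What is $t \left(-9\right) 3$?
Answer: $729$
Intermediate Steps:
$t \left(-9\right) 3 = \left(-27\right) \left(-9\right) 3 = 243 \cdot 3 = 729$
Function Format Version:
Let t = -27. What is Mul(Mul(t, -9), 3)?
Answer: 729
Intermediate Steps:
Mul(Mul(t, -9), 3) = Mul(Mul(-27, -9), 3) = Mul(243, 3) = 729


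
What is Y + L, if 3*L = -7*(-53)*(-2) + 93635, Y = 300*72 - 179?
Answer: 157156/3 ≈ 52385.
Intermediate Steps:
Y = 21421 (Y = 21600 - 179 = 21421)
L = 92893/3 (L = (-7*(-53)*(-2) + 93635)/3 = (371*(-2) + 93635)/3 = (-742 + 93635)/3 = (1/3)*92893 = 92893/3 ≈ 30964.)
Y + L = 21421 + 92893/3 = 157156/3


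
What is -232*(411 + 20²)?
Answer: -188152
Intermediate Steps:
-232*(411 + 20²) = -232*(411 + 400) = -232*811 = -188152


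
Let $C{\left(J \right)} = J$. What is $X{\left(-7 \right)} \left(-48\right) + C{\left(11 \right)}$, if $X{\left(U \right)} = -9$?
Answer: $443$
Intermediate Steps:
$X{\left(-7 \right)} \left(-48\right) + C{\left(11 \right)} = \left(-9\right) \left(-48\right) + 11 = 432 + 11 = 443$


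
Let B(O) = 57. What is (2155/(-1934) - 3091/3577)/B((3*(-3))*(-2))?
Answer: -4562143/131440442 ≈ -0.034709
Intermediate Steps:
(2155/(-1934) - 3091/3577)/B((3*(-3))*(-2)) = (2155/(-1934) - 3091/3577)/57 = (2155*(-1/1934) - 3091*1/3577)*(1/57) = (-2155/1934 - 3091/3577)*(1/57) = -13686429/6917918*1/57 = -4562143/131440442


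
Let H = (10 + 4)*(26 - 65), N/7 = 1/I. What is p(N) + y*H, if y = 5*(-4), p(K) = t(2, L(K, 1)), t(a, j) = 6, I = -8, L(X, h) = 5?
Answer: 10926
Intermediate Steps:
N = -7/8 (N = 7/(-8) = 7*(-⅛) = -7/8 ≈ -0.87500)
p(K) = 6
H = -546 (H = 14*(-39) = -546)
y = -20
p(N) + y*H = 6 - 20*(-546) = 6 + 10920 = 10926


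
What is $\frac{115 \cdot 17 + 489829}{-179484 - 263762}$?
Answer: $- \frac{245892}{221623} \approx -1.1095$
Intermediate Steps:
$\frac{115 \cdot 17 + 489829}{-179484 - 263762} = \frac{1955 + 489829}{-443246} = 491784 \left(- \frac{1}{443246}\right) = - \frac{245892}{221623}$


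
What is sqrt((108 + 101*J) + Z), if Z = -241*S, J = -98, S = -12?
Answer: I*sqrt(6898) ≈ 83.054*I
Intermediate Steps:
Z = 2892 (Z = -241*(-12) = 2892)
sqrt((108 + 101*J) + Z) = sqrt((108 + 101*(-98)) + 2892) = sqrt((108 - 9898) + 2892) = sqrt(-9790 + 2892) = sqrt(-6898) = I*sqrt(6898)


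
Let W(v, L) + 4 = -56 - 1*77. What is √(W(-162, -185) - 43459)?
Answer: 6*I*√1211 ≈ 208.8*I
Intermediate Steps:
W(v, L) = -137 (W(v, L) = -4 + (-56 - 1*77) = -4 + (-56 - 77) = -4 - 133 = -137)
√(W(-162, -185) - 43459) = √(-137 - 43459) = √(-43596) = 6*I*√1211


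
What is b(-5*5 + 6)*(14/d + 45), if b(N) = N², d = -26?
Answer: 208658/13 ≈ 16051.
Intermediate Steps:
b(-5*5 + 6)*(14/d + 45) = (-5*5 + 6)²*(14/(-26) + 45) = (-25 + 6)²*(14*(-1/26) + 45) = (-19)²*(-7/13 + 45) = 361*(578/13) = 208658/13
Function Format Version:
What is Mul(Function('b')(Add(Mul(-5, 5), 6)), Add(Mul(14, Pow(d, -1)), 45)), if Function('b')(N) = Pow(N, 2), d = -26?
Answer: Rational(208658, 13) ≈ 16051.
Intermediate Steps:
Mul(Function('b')(Add(Mul(-5, 5), 6)), Add(Mul(14, Pow(d, -1)), 45)) = Mul(Pow(Add(Mul(-5, 5), 6), 2), Add(Mul(14, Pow(-26, -1)), 45)) = Mul(Pow(Add(-25, 6), 2), Add(Mul(14, Rational(-1, 26)), 45)) = Mul(Pow(-19, 2), Add(Rational(-7, 13), 45)) = Mul(361, Rational(578, 13)) = Rational(208658, 13)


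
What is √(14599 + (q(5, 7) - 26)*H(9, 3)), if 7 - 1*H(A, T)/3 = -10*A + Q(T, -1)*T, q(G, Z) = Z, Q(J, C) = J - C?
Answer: √9754 ≈ 98.762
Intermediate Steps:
H(A, T) = 21 + 30*A - 3*T*(1 + T) (H(A, T) = 21 - 3*(-10*A + (T - 1*(-1))*T) = 21 - 3*(-10*A + (T + 1)*T) = 21 - 3*(-10*A + (1 + T)*T) = 21 - 3*(-10*A + T*(1 + T)) = 21 + (30*A - 3*T*(1 + T)) = 21 + 30*A - 3*T*(1 + T))
√(14599 + (q(5, 7) - 26)*H(9, 3)) = √(14599 + (7 - 26)*(21 + 30*9 - 3*3*(1 + 3))) = √(14599 - 19*(21 + 270 - 3*3*4)) = √(14599 - 19*(21 + 270 - 36)) = √(14599 - 19*255) = √(14599 - 4845) = √9754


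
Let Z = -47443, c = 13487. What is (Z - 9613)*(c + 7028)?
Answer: -1170503840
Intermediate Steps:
(Z - 9613)*(c + 7028) = (-47443 - 9613)*(13487 + 7028) = -57056*20515 = -1170503840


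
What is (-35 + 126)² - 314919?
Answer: -306638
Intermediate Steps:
(-35 + 126)² - 314919 = 91² - 314919 = 8281 - 314919 = -306638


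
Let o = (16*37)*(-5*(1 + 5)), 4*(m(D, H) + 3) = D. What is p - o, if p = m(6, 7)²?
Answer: 71049/4 ≈ 17762.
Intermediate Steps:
m(D, H) = -3 + D/4
o = -17760 (o = 592*(-5*6) = 592*(-30) = -17760)
p = 9/4 (p = (-3 + (¼)*6)² = (-3 + 3/2)² = (-3/2)² = 9/4 ≈ 2.2500)
p - o = 9/4 - 1*(-17760) = 9/4 + 17760 = 71049/4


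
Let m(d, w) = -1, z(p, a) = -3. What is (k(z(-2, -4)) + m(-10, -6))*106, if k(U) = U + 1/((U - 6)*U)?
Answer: -11342/27 ≈ -420.07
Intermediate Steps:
k(U) = U + 1/(U*(-6 + U)) (k(U) = U + 1/((-6 + U)*U) = U + 1/(U*(-6 + U)))
(k(z(-2, -4)) + m(-10, -6))*106 = ((1 + (-3)**3 - 6*(-3)**2)/((-3)*(-6 - 3)) - 1)*106 = (-1/3*(1 - 27 - 6*9)/(-9) - 1)*106 = (-1/3*(-1/9)*(1 - 27 - 54) - 1)*106 = (-1/3*(-1/9)*(-80) - 1)*106 = (-80/27 - 1)*106 = -107/27*106 = -11342/27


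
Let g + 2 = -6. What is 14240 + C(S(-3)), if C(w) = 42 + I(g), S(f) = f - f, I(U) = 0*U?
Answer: 14282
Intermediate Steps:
g = -8 (g = -2 - 6 = -8)
I(U) = 0
S(f) = 0
C(w) = 42 (C(w) = 42 + 0 = 42)
14240 + C(S(-3)) = 14240 + 42 = 14282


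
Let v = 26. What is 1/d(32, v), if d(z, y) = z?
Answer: 1/32 ≈ 0.031250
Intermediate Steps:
1/d(32, v) = 1/32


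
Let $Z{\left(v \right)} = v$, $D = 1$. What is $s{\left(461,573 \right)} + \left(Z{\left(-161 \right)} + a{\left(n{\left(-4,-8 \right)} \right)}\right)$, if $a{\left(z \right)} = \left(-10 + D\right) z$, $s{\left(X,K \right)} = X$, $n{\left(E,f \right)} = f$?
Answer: $372$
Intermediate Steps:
$a{\left(z \right)} = - 9 z$ ($a{\left(z \right)} = \left(-10 + 1\right) z = - 9 z$)
$s{\left(461,573 \right)} + \left(Z{\left(-161 \right)} + a{\left(n{\left(-4,-8 \right)} \right)}\right) = 461 - 89 = 372$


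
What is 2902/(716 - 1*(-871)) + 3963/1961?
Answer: 11980103/3112107 ≈ 3.8495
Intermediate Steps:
2902/(716 - 1*(-871)) + 3963/1961 = 2902/(716 + 871) + 3963*(1/1961) = 2902/1587 + 3963/1961 = 11980103/3112107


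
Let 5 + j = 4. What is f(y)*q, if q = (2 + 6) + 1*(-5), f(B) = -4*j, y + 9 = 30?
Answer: 12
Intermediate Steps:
y = 21 (y = -9 + 30 = 21)
j = -1 (j = -5 + 4 = -1)
f(B) = 4 (f(B) = -4*(-1) = 4)
q = 3 (q = 8 - 5 = 3)
f(y)*q = 4*3 = 12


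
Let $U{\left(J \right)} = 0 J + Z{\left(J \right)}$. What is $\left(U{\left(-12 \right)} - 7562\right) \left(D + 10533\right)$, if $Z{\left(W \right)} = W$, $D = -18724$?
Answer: $62038634$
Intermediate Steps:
$U{\left(J \right)} = J$ ($U{\left(J \right)} = 0 J + J = 0 + J = J$)
$\left(U{\left(-12 \right)} - 7562\right) \left(D + 10533\right) = \left(-12 - 7562\right) \left(-18724 + 10533\right) = \left(-7574\right) \left(-8191\right) = 62038634$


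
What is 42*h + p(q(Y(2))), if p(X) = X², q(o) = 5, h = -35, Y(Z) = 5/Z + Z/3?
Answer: -1445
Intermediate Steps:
Y(Z) = 5/Z + Z/3 (Y(Z) = 5/Z + Z*(⅓) = 5/Z + Z/3)
42*h + p(q(Y(2))) = 42*(-35) + 5² = -1470 + 25 = -1445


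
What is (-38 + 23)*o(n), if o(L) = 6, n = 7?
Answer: -90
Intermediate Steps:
(-38 + 23)*o(n) = (-38 + 23)*6 = -15*6 = -90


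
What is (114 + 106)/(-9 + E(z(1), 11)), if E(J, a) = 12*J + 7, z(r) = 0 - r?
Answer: -110/7 ≈ -15.714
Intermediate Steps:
z(r) = -r
E(J, a) = 7 + 12*J
(114 + 106)/(-9 + E(z(1), 11)) = (114 + 106)/(-9 + (7 + 12*(-1*1))) = 220/(-9 + (7 + 12*(-1))) = 220/(-9 + (7 - 12)) = 220/(-9 - 5) = 220/(-14) = 220*(-1/14) = -110/7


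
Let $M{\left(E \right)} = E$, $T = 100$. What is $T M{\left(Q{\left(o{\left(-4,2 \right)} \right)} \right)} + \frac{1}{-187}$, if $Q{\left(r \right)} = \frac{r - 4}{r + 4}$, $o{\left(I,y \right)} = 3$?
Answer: $- \frac{18707}{1309} \approx -14.291$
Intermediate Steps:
$Q{\left(r \right)} = \frac{-4 + r}{4 + r}$
$T M{\left(Q{\left(o{\left(-4,2 \right)} \right)} \right)} + \frac{1}{-187} = 100 \frac{-4 + 3}{4 + 3} + \frac{1}{-187} = 100 \cdot \frac{1}{7} \left(-1\right) - \frac{1}{187} = 100 \left(- \frac{1}{7}\right) - \frac{1}{187} = - \frac{100}{7} - \frac{1}{187} = - \frac{18707}{1309}$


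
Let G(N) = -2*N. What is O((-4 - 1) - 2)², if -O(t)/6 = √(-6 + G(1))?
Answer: -288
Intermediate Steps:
O(t) = -12*I*√2 (O(t) = -6*√(-6 - 2*1) = -6*√(-6 - 2) = -12*I*√2)
O((-4 - 1) - 2)² = (-12*I*√2)² = -288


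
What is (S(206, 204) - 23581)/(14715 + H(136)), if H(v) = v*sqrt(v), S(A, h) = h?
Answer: -343992555/214015769 + 6358544*sqrt(34)/214015769 ≈ -1.4341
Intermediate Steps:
H(v) = v**(3/2)
(S(206, 204) - 23581)/(14715 + H(136)) = (204 - 23581)/(14715 + 136**(3/2)) = -23377/(14715 + 272*sqrt(34))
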